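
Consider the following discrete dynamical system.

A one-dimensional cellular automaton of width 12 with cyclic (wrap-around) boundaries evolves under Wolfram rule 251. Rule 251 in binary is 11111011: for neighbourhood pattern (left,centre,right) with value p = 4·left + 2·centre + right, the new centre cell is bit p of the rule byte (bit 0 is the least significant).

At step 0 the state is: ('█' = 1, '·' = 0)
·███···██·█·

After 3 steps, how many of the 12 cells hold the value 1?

[0] ·███···██·█·
[1] ██████████·█
[2] ████████████
[3] ████████████

12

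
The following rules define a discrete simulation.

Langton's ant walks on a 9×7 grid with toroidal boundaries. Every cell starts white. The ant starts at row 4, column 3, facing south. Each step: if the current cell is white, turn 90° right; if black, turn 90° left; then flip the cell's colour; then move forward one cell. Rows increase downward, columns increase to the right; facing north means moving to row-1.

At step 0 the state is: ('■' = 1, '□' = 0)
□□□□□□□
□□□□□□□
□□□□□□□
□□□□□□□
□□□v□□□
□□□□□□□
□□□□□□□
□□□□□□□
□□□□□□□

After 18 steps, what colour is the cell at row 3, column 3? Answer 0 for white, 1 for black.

0

t=0: □□□□□□□
□□□□□□□
□□□□□□□
□□□□□□□
□□□v□□□
□□□□□□□
□□□□□□□
□□□□□□□
□□□□□□□
t=1: □□□□□□□
□□□□□□□
□□□□□□□
□□□□□□□
□□<■□□□
□□□□□□□
□□□□□□□
□□□□□□□
□□□□□□□
t=2: □□□□□□□
□□□□□□□
□□□□□□□
□□^□□□□
□□■■□□□
□□□□□□□
□□□□□□□
□□□□□□□
□□□□□□□
t=3: □□□□□□□
□□□□□□□
□□□□□□□
□□■>□□□
□□■■□□□
□□□□□□□
□□□□□□□
□□□□□□□
□□□□□□□
t=4: □□□□□□□
□□□□□□□
□□□□□□□
□□■■□□□
□□■v□□□
□□□□□□□
□□□□□□□
□□□□□□□
□□□□□□□
t=5: □□□□□□□
□□□□□□□
□□□□□□□
□□■■□□□
□□■□>□□
□□□□□□□
□□□□□□□
□□□□□□□
□□□□□□□
t=6: □□□□□□□
□□□□□□□
□□□□□□□
□□■■□□□
□□■□■□□
□□□□v□□
□□□□□□□
□□□□□□□
□□□□□□□
t=7: □□□□□□□
□□□□□□□
□□□□□□□
□□■■□□□
□□■□■□□
□□□<■□□
□□□□□□□
□□□□□□□
□□□□□□□
t=8: □□□□□□□
□□□□□□□
□□□□□□□
□□■■□□□
□□■^■□□
□□□■■□□
□□□□□□□
□□□□□□□
□□□□□□□
t=9: □□□□□□□
□□□□□□□
□□□□□□□
□□■■□□□
□□■■>□□
□□□■■□□
□□□□□□□
□□□□□□□
□□□□□□□
t=10: □□□□□□□
□□□□□□□
□□□□□□□
□□■■^□□
□□■■□□□
□□□■■□□
□□□□□□□
□□□□□□□
□□□□□□□
t=11: □□□□□□□
□□□□□□□
□□□□□□□
□□■■■>□
□□■■□□□
□□□■■□□
□□□□□□□
□□□□□□□
□□□□□□□
t=12: □□□□□□□
□□□□□□□
□□□□□□□
□□■■■■□
□□■■□v□
□□□■■□□
□□□□□□□
□□□□□□□
□□□□□□□
t=13: □□□□□□□
□□□□□□□
□□□□□□□
□□■■■■□
□□■■<■□
□□□■■□□
□□□□□□□
□□□□□□□
□□□□□□□
t=14: □□□□□□□
□□□□□□□
□□□□□□□
□□■■^■□
□□■■■■□
□□□■■□□
□□□□□□□
□□□□□□□
□□□□□□□
t=15: □□□□□□□
□□□□□□□
□□□□□□□
□□■<□■□
□□■■■■□
□□□■■□□
□□□□□□□
□□□□□□□
□□□□□□□
t=16: □□□□□□□
□□□□□□□
□□□□□□□
□□■□□■□
□□■v■■□
□□□■■□□
□□□□□□□
□□□□□□□
□□□□□□□
t=17: □□□□□□□
□□□□□□□
□□□□□□□
□□■□□■□
□□■□>■□
□□□■■□□
□□□□□□□
□□□□□□□
□□□□□□□
t=18: □□□□□□□
□□□□□□□
□□□□□□□
□□■□^■□
□□■□□■□
□□□■■□□
□□□□□□□
□□□□□□□
□□□□□□□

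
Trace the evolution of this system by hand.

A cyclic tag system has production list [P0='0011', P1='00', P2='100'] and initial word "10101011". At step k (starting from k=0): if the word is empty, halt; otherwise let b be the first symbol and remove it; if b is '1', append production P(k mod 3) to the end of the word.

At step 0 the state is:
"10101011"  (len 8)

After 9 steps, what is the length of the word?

14

[0] "10101011"  (len 8)
[1] "01010110011"  (len 11)
[2] "1010110011"  (len 10)
[3] "010110011100"  (len 12)
[4] "10110011100"  (len 11)
[5] "011001110000"  (len 12)
[6] "11001110000"  (len 11)
[7] "10011100000011"  (len 14)
[8] "001110000001100"  (len 15)
[9] "01110000001100"  (len 14)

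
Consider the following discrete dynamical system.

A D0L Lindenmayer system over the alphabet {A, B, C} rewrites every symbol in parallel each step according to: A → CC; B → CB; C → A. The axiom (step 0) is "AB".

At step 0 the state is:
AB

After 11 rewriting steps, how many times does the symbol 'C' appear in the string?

gen 0: AB
gen 1: CCCB
gen 2: AAACB
gen 3: CCCCCCACB
gen 4: AAAAAACCACB
gen 5: CCCCCCCCCCCCAACCACB
gen 6: AAAAAAAAAAAACCCCAACCACB
gen 7: CCCCCCCCCCCCCCCCCCCCCCCCAAAACCCCAACCACB
gen 8: AAAAAAAAAAAAAAAAAAAAAAAACCCCCCCCAAAACCCCAACCACB
gen 9: CCCCCCCCCCCCCCCCCCCCCCCCCCCCCCCCCCCCCCCCCCCCCCCCAAAAAAAACCCCCCCCAAAACCCCAACCACB
gen 10: AAAAAAAAAAAAAAAAAAAAAAAAAAAAAAAAAAAAAAAAAAAAAAAACCCCCCCCCCCCCCCCAAAAAAAACCCCCCCCAAAACCCCAACCACB
gen 11: CCCCCCCCCCCCCCCCCCCCCCCCCCCCCCCCCCCCCCCCCCCCCCCCCCCCCCCCCC…AAAAAAAAAAACCCCCCCCCCCCCCCCAAAAAAAACCCCCCCCAAAACCCCAACCACB  (len 159)

127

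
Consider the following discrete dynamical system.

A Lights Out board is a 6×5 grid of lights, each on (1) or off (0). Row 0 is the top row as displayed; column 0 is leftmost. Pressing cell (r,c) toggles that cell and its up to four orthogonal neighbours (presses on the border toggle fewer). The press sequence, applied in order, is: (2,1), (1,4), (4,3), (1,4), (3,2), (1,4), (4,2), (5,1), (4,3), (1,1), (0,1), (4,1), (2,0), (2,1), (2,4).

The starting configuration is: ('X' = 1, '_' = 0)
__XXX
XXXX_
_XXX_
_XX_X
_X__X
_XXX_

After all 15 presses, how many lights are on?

18

t=0: __XXX
XXXX_
_XXX_
_XX_X
_X__X
_XXX_
t=1: __XXX
X_XX_
X__X_
__X_X
_X__X
_XXX_
t=2: __XX_
X_X_X
X__XX
__X_X
_X__X
_XXX_
t=3: __XX_
X_X_X
X__XX
__XXX
_XXX_
_XX__
t=4: __XXX
X_XX_
X__X_
__XXX
_XXX_
_XX__
t=5: __XXX
X_XX_
X_XX_
_X__X
_X_X_
_XX__
t=6: __XX_
X_X_X
X_XXX
_X__X
_X_X_
_XX__
t=7: __XX_
X_X_X
X_XXX
_XX_X
__X__
_X___
t=8: __XX_
X_X_X
X_XXX
_XX_X
_XX__
X_X__
t=9: __XX_
X_X_X
X_XXX
_XXXX
_X_XX
X_XX_
t=10: _XXX_
_X__X
XXXXX
_XXXX
_X_XX
X_XX_
t=11: X__X_
____X
XXXXX
_XXXX
_X_XX
X_XX_
t=12: X__X_
____X
XXXXX
__XXX
X_XXX
XXXX_
t=13: X__X_
X___X
__XXX
X_XXX
X_XXX
XXXX_
t=14: X__X_
XX__X
XX_XX
XXXXX
X_XXX
XXXX_
t=15: X__X_
XX___
XX___
XXXX_
X_XXX
XXXX_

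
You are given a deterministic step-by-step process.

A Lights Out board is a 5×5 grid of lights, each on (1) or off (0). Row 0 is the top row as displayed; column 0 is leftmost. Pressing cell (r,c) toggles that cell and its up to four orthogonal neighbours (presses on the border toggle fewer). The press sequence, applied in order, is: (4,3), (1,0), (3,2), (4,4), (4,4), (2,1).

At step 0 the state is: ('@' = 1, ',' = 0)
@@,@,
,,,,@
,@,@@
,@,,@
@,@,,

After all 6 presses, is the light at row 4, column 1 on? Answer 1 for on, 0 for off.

0

[0] @@,@,
,,,,@
,@,@@
,@,,@
@,@,,
[1] @@,@,
,,,,@
,@,@@
,@,@@
@,,@@
[2] ,@,@,
@@,,@
@@,@@
,@,@@
@,,@@
[3] ,@,@,
@@,,@
@@@@@
,,@,@
@,@@@
[4] ,@,@,
@@,,@
@@@@@
,,@,,
@,@,,
[5] ,@,@,
@@,,@
@@@@@
,,@,@
@,@@@
[6] ,@,@,
@,,,@
,,,@@
,@@,@
@,@@@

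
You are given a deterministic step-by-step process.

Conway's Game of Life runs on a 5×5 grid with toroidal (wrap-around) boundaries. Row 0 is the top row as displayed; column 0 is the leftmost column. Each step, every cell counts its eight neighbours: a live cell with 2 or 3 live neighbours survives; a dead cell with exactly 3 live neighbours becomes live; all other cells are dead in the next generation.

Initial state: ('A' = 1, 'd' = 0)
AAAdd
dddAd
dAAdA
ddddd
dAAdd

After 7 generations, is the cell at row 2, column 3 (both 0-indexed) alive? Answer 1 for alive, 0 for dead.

1

0) AAAdd
dddAd
dAAdA
ddddd
dAAdd
1) AddAd
dddAA
ddAAd
AddAd
AdAdd
2) AAAAd
ddddd
ddAdd
dddAd
AdAAd
3) AddAd
dddAd
ddddd
dAdAA
Adddd
4) ddddd
ddddA
ddAAA
AdddA
AAAAd
5) AAAAA
ddddA
ddddd
ddddd
AAAAd
6) ddddd
dAAdA
ddddd
dAAdd
ddddd
7) ddddd
ddddd
AddAd
ddddd
ddddd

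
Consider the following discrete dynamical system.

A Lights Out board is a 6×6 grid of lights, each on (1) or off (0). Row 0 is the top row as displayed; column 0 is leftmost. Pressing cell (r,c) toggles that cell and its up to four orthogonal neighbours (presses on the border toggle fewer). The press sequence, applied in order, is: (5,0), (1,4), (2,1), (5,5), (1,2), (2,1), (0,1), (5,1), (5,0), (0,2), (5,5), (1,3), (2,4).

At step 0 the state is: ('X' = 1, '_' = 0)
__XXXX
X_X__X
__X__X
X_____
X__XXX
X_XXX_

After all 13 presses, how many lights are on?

gen 0: __XXXX
X_X__X
__X__X
X_____
X__XXX
X_XXX_
gen 1: __XXXX
X_X__X
__X__X
X_____
___XXX
_XXXX_
gen 2: __XX_X
X_XXX_
__X_XX
X_____
___XXX
_XXXX_
gen 3: __XX_X
XXXXX_
XX__XX
XX____
___XXX
_XXXX_
gen 4: __XX_X
XXXXX_
XX__XX
XX____
___XX_
_XXX_X
gen 5: ___X_X
X___X_
XXX_XX
XX____
___XX_
_XXX_X
gen 6: ___X_X
XX__X_
____XX
X_____
___XX_
_XXX_X
gen 7: XXXX_X
X___X_
____XX
X_____
___XX_
_XXX_X
gen 8: XXXX_X
X___X_
____XX
X_____
_X_XX_
X__X_X
gen 9: XXXX_X
X___X_
____XX
X_____
XX_XX_
_X_X_X
gen 10: X____X
X_X_X_
____XX
X_____
XX_XX_
_X_X_X
gen 11: X____X
X_X_X_
____XX
X_____
XX_XXX
_X_XX_
gen 12: X__X_X
X__X__
___XXX
X_____
XX_XXX
_X_XX_
gen 13: X__X_X
X__XX_
______
X___X_
XX_XXX
_X_XX_

16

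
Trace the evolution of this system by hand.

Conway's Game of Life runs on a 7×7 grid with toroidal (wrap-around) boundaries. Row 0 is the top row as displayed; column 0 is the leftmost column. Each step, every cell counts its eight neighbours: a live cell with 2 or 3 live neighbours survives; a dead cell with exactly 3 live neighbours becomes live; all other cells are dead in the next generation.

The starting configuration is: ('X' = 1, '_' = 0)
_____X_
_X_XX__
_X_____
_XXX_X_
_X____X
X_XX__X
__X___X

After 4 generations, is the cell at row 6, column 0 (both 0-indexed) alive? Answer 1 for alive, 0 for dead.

0

k=0  _____X_
_X_XX__
_X_____
_XXX_X_
_X____X
X_XX__X
__X___X
k=1  __XXXX_
__X_X__
XX_____
_X_____
____XXX
__XX_XX
XXXX_XX
k=2  X______
__X_XX_
XXX____
_X___XX
X_XXX_X
_______
X______
k=3  _X____X
X_XX__X
X_XXX__
____XX_
XXXXX_X
XX_X__X
_______
k=4  _XX___X
____XXX
X_X____
_______
_______
___XXXX
_XX___X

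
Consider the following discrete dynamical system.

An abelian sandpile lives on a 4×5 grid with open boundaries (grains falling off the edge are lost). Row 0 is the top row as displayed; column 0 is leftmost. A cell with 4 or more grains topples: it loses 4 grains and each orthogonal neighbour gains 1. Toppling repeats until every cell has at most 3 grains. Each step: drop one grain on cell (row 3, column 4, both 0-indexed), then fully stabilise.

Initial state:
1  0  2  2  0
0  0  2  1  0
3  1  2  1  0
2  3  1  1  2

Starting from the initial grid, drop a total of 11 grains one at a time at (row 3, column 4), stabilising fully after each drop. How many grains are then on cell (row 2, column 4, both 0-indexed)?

k=0  1  0  2  2  0
0  0  2  1  0
3  1  2  1  0
2  3  1  1  2
k=1  1  0  2  2  0
0  0  2  1  0
3  1  2  1  0
2  3  1  1  3
k=2  1  0  2  2  0
0  0  2  1  0
3  1  2  1  1
2  3  1  2  0
k=3  1  0  2  2  0
0  0  2  1  0
3  1  2  1  1
2  3  1  2  1
k=4  1  0  2  2  0
0  0  2  1  0
3  1  2  1  1
2  3  1  2  2
k=5  1  0  2  2  0
0  0  2  1  0
3  1  2  1  1
2  3  1  2  3
k=6  1  0  2  2  0
0  0  2  1  0
3  1  2  1  2
2  3  1  3  0
k=7  1  0  2  2  0
0  0  2  1  0
3  1  2  1  2
2  3  1  3  1
k=8  1  0  2  2  0
0  0  2  1  0
3  1  2  1  2
2  3  1  3  2
k=9  1  0  2  2  0
0  0  2  1  0
3  1  2  1  2
2  3  1  3  3
k=10  1  0  2  2  0
0  0  2  1  0
3  1  2  2  3
2  3  2  0  1
k=11  1  0  2  2  0
0  0  2  1  0
3  1  2  2  3
2  3  2  0  2

3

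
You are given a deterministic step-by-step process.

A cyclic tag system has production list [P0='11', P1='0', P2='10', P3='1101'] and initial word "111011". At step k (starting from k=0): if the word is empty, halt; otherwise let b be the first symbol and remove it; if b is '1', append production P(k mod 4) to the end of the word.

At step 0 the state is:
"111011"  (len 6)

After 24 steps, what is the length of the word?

15

[0] "111011"  (len 6)
[1] "1101111"  (len 7)
[2] "1011110"  (len 7)
[3] "01111010"  (len 8)
[4] "1111010"  (len 7)
[5] "11101011"  (len 8)
[6] "11010110"  (len 8)
[7] "101011010"  (len 9)
[8] "010110101101"  (len 12)
[9] "10110101101"  (len 11)
[10] "01101011010"  (len 11)
[11] "1101011010"  (len 10)
[12] "1010110101101"  (len 13)
[13] "01011010110111"  (len 14)
[14] "1011010110111"  (len 13)
[15] "01101011011110"  (len 14)
[16] "1101011011110"  (len 13)
[17] "10101101111011"  (len 14)
[18] "01011011110110"  (len 14)
[19] "1011011110110"  (len 13)
[20] "0110111101101101"  (len 16)
[21] "110111101101101"  (len 15)
[22] "101111011011010"  (len 15)
[23] "0111101101101010"  (len 16)
[24] "111101101101010"  (len 15)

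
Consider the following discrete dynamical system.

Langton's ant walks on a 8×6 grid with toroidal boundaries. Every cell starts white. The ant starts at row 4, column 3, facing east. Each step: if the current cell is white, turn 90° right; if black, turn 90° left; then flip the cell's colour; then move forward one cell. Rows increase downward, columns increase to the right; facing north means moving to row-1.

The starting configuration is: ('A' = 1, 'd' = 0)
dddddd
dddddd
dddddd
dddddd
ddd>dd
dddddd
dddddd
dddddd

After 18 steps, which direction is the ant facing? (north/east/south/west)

gen 0: dddddd
dddddd
dddddd
dddddd
ddd>dd
dddddd
dddddd
dddddd
gen 1: dddddd
dddddd
dddddd
dddddd
dddAdd
dddvdd
dddddd
dddddd
gen 2: dddddd
dddddd
dddddd
dddddd
dddAdd
dd<Add
dddddd
dddddd
gen 3: dddddd
dddddd
dddddd
dddddd
dd^Add
ddAAdd
dddddd
dddddd
gen 4: dddddd
dddddd
dddddd
dddddd
ddA>dd
ddAAdd
dddddd
dddddd
gen 5: dddddd
dddddd
dddddd
ddd^dd
ddAddd
ddAAdd
dddddd
dddddd
gen 6: dddddd
dddddd
dddddd
dddA>d
ddAddd
ddAAdd
dddddd
dddddd
gen 7: dddddd
dddddd
dddddd
dddAAd
ddAdvd
ddAAdd
dddddd
dddddd
gen 8: dddddd
dddddd
dddddd
dddAAd
ddA<Ad
ddAAdd
dddddd
dddddd
gen 9: dddddd
dddddd
dddddd
ddd^Ad
ddAAAd
ddAAdd
dddddd
dddddd
gen 10: dddddd
dddddd
dddddd
dd<dAd
ddAAAd
ddAAdd
dddddd
dddddd
gen 11: dddddd
dddddd
dd^ddd
ddAdAd
ddAAAd
ddAAdd
dddddd
dddddd
gen 12: dddddd
dddddd
ddA>dd
ddAdAd
ddAAAd
ddAAdd
dddddd
dddddd
gen 13: dddddd
dddddd
ddAAdd
ddAvAd
ddAAAd
ddAAdd
dddddd
dddddd
gen 14: dddddd
dddddd
ddAAdd
dd<AAd
ddAAAd
ddAAdd
dddddd
dddddd
gen 15: dddddd
dddddd
ddAAdd
dddAAd
ddvAAd
ddAAdd
dddddd
dddddd
gen 16: dddddd
dddddd
ddAAdd
dddAAd
ddd>Ad
ddAAdd
dddddd
dddddd
gen 17: dddddd
dddddd
ddAAdd
ddd^Ad
ddddAd
ddAAdd
dddddd
dddddd
gen 18: dddddd
dddddd
ddAAdd
dd<dAd
ddddAd
ddAAdd
dddddd
dddddd

west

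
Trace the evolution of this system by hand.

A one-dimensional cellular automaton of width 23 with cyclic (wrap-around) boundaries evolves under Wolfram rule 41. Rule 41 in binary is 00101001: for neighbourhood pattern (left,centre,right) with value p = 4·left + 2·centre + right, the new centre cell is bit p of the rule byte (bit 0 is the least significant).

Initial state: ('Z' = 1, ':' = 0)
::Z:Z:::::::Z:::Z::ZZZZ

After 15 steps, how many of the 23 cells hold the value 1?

k=0  ::Z:Z:::::::Z:::Z::ZZZZ
k=1  :::Z::ZZZZZ:::Z::::Z:::
k=2  ZZ::::Z:::::Z:::ZZ:::ZZ
k=3  :::ZZ:::ZZZ:::Z:Z::Z:Z:
k=4  ZZ:Z::Z:Z:::Z::Z::::Z::
k=5  Z:Z::::Z::Z::::::ZZ::::
k=6  :Z::ZZ::::::ZZZZ:Z::ZZ:
k=7  ::::Z::ZZZZ:Z:::Z:::Z::
k=8  ZZZ::::Z:::Z::Z:::Z:::Z
k=9  ::::ZZ:::Z::::::Z:::Z:Z
k=10  :ZZ:Z::Z:::ZZZZ:::Z::Z:
k=11  :Z:Z:::::Z:Z::::Z::::::
k=12  ::Z::ZZZ::Z::ZZ:::ZZZZZ
k=13  :::::Z:::::::Z::Z:Z::::
k=14  ZZZZ:::ZZZZZ:::::Z::ZZZ
k=15  :::::Z:Z:::::ZZZ::::Z::

6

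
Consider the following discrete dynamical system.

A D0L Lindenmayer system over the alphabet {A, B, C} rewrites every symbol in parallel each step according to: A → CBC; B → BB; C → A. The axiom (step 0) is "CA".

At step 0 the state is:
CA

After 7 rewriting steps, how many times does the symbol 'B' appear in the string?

k=0  CA
k=1  ACBC
k=2  CBCABBA
k=3  ABBACBCBBBBCBC
k=4  CBCBBBBCBCABBABBBBBBBBABBA
k=5  ABBABBBBBBBBABBACBCBBBBCBCBBBBBBBBBBBBBBBBCBCBBBBCBC
k=6  CBCBBBBCBCBBBBBBBBBBBBBBBBCBCBBBBCBCABBABBBBBBBBABBABBBBBBBBBBBBBBBBBBBBBBBBBBBBBBBBABBABBBBBBBBABBA
k=7  ABBABBBBBBBBABBABBBBBBBBBBBBBBBBBBBBBBBBBBBBBBBBABBABBBBBB…BBBBBBBBBBBBBBBBBBBBBBCBCBBBBCBCBBBBBBBBBBBBBBBBCBCBBBBCBC  (len 200)

176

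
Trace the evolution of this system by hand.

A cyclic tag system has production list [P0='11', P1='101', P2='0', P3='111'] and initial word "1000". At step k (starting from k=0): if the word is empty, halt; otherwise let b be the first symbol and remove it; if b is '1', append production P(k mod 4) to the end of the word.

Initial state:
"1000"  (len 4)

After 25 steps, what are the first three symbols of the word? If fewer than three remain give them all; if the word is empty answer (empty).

gen 0: "1000"  (len 4)
gen 1: "00011"  (len 5)
gen 2: "0011"  (len 4)
gen 3: "011"  (len 3)
gen 4: "11"  (len 2)
gen 5: "111"  (len 3)
gen 6: "11101"  (len 5)
gen 7: "11010"  (len 5)
gen 8: "1010111"  (len 7)
gen 9: "01011111"  (len 8)
gen 10: "1011111"  (len 7)
gen 11: "0111110"  (len 7)
gen 12: "111110"  (len 6)
gen 13: "1111011"  (len 7)
gen 14: "111011101"  (len 9)
gen 15: "110111010"  (len 9)
gen 16: "10111010111"  (len 11)
gen 17: "011101011111"  (len 12)
gen 18: "11101011111"  (len 11)
gen 19: "11010111110"  (len 11)
gen 20: "1010111110111"  (len 13)
gen 21: "01011111011111"  (len 14)
gen 22: "1011111011111"  (len 13)
gen 23: "0111110111110"  (len 13)
gen 24: "111110111110"  (len 12)
gen 25: "1111011111011"  (len 13)

111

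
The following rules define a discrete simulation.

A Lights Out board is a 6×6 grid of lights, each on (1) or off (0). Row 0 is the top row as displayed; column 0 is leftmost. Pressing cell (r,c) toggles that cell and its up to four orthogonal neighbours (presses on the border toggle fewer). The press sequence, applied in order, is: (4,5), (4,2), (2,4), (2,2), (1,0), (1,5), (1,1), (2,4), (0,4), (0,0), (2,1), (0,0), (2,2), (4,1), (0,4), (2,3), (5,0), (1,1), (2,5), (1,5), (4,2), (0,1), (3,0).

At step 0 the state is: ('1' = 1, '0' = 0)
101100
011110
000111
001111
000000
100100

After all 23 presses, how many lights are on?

22

[0] 101100
011110
000111
001111
000000
100100
[1] 101100
011110
000111
001110
000011
100101
[2] 101100
011110
000111
000110
011111
101101
[3] 101100
011100
000000
000100
011111
101101
[4] 101100
010100
011100
001100
011111
101101
[5] 001100
100100
111100
001100
011111
101101
[6] 001101
100111
111101
001100
011111
101101
[7] 011101
011111
101101
001100
011111
101101
[8] 011101
011101
101010
001110
011111
101101
[9] 011010
011111
101010
001110
011111
101101
[10] 101010
111111
101010
001110
011111
101101
[11] 101010
101111
010010
011110
011111
101101
[12] 011010
001111
010010
011110
011111
101101
[13] 011010
000111
001110
010110
011111
101101
[14] 011010
000111
001110
000110
100111
111101
[15] 011101
000101
001110
000110
100111
111101
[16] 011101
000001
000000
000010
100111
111101
[17] 011101
000001
000000
000010
000111
001101
[18] 001101
111001
010000
000010
000111
001101
[19] 001101
111000
010011
000011
000111
001101
[20] 001100
111011
010010
000011
000111
001101
[21] 001100
111011
010010
001011
011011
000101
[22] 110100
101011
010010
001011
011011
000101
[23] 110100
101011
110010
111011
111011
000101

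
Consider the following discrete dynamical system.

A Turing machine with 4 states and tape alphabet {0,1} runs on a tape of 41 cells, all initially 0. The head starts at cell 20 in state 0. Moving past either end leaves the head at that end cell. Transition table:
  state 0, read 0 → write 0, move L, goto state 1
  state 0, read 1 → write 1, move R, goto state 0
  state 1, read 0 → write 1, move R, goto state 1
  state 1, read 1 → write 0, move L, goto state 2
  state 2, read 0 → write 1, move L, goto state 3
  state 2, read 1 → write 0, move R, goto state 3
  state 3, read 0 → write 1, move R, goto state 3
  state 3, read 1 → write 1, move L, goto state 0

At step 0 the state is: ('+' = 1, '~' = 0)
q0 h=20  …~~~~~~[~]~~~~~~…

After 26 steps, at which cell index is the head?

0) q0 h=20  …~~~~~~[~]~~~~~~…
1) q1 h=19  …~~~~~~[~]~~~~~~…
2) q1 h=20  …~~~~~+[~]~~~~~~…
3) q1 h=21  …~~~~++[~]~~~~~~…
4) q1 h=22  …~~~+++[~]~~~~~~…
5) q1 h=23  …~~++++[~]~~~~~~…
6) q1 h=24  …~+++++[~]~~~~~~…
7) q1 h=25  …++++++[~]~~~~~~…
8) q1 h=26  …++++++[~]~~~~~~…
9) q1 h=27  …++++++[~]~~~~~~…
10) q1 h=28  …++++++[~]~~~~~~…
11) q1 h=29  …++++++[~]~~~~~~…
12) q1 h=30  …++++++[~]~~~~~~…
13) q1 h=31  …++++++[~]~~~~~~…
14) q1 h=32  …++++++[~]~~~~~~…
15) q1 h=33  …++++++[~]~~~~~~…
16) q1 h=34  …++++++[~]~~~~~~|
17) q1 h=35  …++++++[~]~~~~~|
18) q1 h=36  …++++++[~]~~~~|
19) q1 h=37  …++++++[~]~~~|
20) q1 h=38  …++++++[~]~~|
21) q1 h=39  …++++++[~]~|
22) q1 h=40  …++++++[~]|
23) q1 h=40  …++++++[+]|
24) q2 h=39  …++++++[+]~|
25) q3 h=40  …+++++~[~]|
26) q3 h=40  …+++++~[+]|

40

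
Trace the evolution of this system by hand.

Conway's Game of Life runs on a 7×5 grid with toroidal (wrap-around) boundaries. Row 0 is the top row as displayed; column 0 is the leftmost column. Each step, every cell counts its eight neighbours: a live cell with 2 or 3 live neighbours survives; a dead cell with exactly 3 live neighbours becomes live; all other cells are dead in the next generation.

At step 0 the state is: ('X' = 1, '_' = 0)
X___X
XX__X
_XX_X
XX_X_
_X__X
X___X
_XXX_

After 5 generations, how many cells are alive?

18

gen 0: X___X
XX__X
_XX_X
XX_X_
_X__X
X___X
_XXX_
gen 1: _____
__X__
_____
___X_
_XXX_
____X
_XXX_
gen 2: _X_X_
_____
_____
___X_
__XXX
X___X
__XX_
gen 3: ___X_
_____
_____
__XXX
X_X__
XX___
XXXX_
gen 4: _X_XX
_____
___X_
_XXXX
X_X__
___X_
X__X_
gen 5: X_XXX
__XXX
___XX
XX__X
X____
_XXX_
X__X_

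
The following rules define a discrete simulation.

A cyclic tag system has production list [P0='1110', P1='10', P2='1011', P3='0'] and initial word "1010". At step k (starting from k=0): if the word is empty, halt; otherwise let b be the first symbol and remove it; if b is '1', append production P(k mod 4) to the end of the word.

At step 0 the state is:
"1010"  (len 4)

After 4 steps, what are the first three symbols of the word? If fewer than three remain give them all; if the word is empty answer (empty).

111

[0] "1010"  (len 4)
[1] "0101110"  (len 7)
[2] "101110"  (len 6)
[3] "011101011"  (len 9)
[4] "11101011"  (len 8)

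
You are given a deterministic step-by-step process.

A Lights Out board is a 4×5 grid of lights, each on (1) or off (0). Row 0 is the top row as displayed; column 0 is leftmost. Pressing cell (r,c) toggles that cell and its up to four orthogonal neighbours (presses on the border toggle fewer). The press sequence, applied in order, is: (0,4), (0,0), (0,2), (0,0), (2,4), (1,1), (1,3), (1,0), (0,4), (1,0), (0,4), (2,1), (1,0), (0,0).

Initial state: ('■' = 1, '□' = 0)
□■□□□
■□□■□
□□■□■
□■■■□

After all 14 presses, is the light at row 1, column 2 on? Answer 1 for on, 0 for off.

1

[0] □■□□□
■□□■□
□□■□■
□■■■□
[1] □■□■■
■□□■■
□□■□■
□■■■□
[2] ■□□■■
□□□■■
□□■□■
□■■■□
[3] ■■■□■
□□■■■
□□■□■
□■■■□
[4] □□■□■
■□■■■
□□■□■
□■■■□
[5] □□■□■
■□■■□
□□■■□
□■■■■
[6] □■■□■
□■□■□
□■■■□
□■■■■
[7] □■■■■
□■■□■
□■■□□
□■■■■
[8] ■■■■■
■□■□■
■■■□□
□■■■■
[9] ■■■□□
■□■□□
■■■□□
□■■■■
[10] □■■□□
□■■□□
□■■□□
□■■■■
[11] □■■■■
□■■□■
□■■□□
□■■■■
[12] □■■■■
□□■□■
■□□□□
□□■■■
[13] ■■■■■
■■■□■
□□□□□
□□■■■
[14] □□■■■
□■■□■
□□□□□
□□■■■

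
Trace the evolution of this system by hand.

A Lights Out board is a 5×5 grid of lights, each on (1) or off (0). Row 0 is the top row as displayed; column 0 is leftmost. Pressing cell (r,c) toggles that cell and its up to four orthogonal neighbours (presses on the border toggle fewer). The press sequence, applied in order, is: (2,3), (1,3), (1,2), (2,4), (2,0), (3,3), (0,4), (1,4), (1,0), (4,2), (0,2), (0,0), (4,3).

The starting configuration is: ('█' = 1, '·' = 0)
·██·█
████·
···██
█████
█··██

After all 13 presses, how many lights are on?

13

k=0  ·██·█
████·
···██
█████
█··██
k=1  ·██·█
███··
··█··
███·█
█··██
k=2  ·████
██·██
··██·
███·█
█··██
k=3  ·█·██
█·█·█
···█·
███·█
█··██
k=4  ·█·██
█·█··
····█
███··
█··██
k=5  ·█·██
··█··
██··█
·██··
█··██
k=6  ·█·██
··█··
██·██
·█·██
█···█
k=7  ·█···
··█·█
██·██
·█·██
█···█
k=8  ·█··█
··██·
██·█·
·█·██
█···█
k=9  ██··█
████·
·█·█·
·█·██
█···█
k=10  ██··█
████·
·█·█·
·████
█████
k=11  █·███
██·█·
·█·█·
·████
█████
k=12  ·████
·█·█·
·█·█·
·████
█████
k=13  ·████
·█·█·
·█·█·
·██·█
██···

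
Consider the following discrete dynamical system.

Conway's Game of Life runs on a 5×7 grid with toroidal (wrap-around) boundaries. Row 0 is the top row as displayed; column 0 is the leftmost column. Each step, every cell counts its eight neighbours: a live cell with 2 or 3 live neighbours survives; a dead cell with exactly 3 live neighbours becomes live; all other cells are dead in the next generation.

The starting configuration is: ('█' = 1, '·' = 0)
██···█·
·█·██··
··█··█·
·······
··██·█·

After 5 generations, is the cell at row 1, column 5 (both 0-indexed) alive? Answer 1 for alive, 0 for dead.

0

k=0  ██···█·
·█·██··
··█··█·
·······
··██·█·
k=1  ██···██
██·████
··███··
··███··
·██·█·█
k=2  ·······
·······
█·····█
·······
····█·█
k=3  ·······
·······
·······
█····██
·······
k=4  ·······
·······
······█
······█
······█
k=5  ·······
·······
·······
█····██
·······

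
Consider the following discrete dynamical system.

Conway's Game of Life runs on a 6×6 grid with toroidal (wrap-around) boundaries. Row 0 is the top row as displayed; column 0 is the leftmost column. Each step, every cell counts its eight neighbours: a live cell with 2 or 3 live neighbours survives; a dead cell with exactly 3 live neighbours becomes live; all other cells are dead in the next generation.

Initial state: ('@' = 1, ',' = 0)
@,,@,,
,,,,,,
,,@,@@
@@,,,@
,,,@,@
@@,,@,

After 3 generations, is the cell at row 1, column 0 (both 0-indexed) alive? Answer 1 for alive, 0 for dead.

1

[0] @,,@,,
,,,,,,
,,@,@@
@@,,,@
,,,@,@
@@,,@,
[1] @@,,,@
,,,@@@
,@,,@@
,@@@,,
,,@,,,
@@@@@,
[2] ,,,,,,
,@@@,,
,@,,,@
@@,@@,
@,,,@,
,,,@@,
[3] ,,,,@,
@@@,,,
,,,,,@
,@@@@,
@@@,,,
,,,@@@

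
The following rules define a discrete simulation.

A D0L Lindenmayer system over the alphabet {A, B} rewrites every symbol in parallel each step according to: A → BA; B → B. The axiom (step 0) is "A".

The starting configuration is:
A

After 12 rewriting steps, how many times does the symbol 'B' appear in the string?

12

gen 0: A
gen 1: BA
gen 2: BBA
gen 3: BBBA
gen 4: BBBBA
gen 5: BBBBBA
gen 6: BBBBBBA
gen 7: BBBBBBBA
gen 8: BBBBBBBBA
gen 9: BBBBBBBBBA
gen 10: BBBBBBBBBBA
gen 11: BBBBBBBBBBBA
gen 12: BBBBBBBBBBBBA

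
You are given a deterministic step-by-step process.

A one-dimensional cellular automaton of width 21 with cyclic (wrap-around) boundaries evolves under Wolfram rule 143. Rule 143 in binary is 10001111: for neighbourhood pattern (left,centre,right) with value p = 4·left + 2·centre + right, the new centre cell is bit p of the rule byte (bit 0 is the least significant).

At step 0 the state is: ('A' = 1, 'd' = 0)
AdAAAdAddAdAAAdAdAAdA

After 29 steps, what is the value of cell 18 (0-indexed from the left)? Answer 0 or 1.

1

t=0: AdAAAdAddAdAAAdAdAAdA
t=1: ddAAddAdAAdAAddAdAddA
t=2: dAAddAAdAddAddAAdAdAA
t=3: dAddAAddAdAAdAAddAdAd
t=4: AAdAAddAAdAddAddAAdAd
t=5: AddAddAAddAdAAdAAddAd
t=6: AdAAdAAddAAdAddAddAAd
t=7: AdAddAddAAddAdAAdAAdd
t=8: AdAdAAdAAddAAdAddAddA
t=9: ddAdAddAddAAddAdAAdAA
t=10: dAAdAdAAdAAddAAdAddAd
t=11: AAddAdAddAddAAddAdAAd
t=12: AddAAdAdAAdAAddAAdAdd
t=13: AdAAddAdAddAddAAddAdA
t=14: ddAddAAdAdAAdAAddAAdA
t=15: dAAdAAddAdAddAddAAddA
t=16: dAddAddAAdAdAAdAAddAA
t=17: dAdAAdAAddAdAddAddAAd
t=18: AAdAddAddAAdAdAAdAAdd
t=19: AddAdAAdAAddAdAddAddA
t=20: ddAAdAddAddAAdAdAAdAA
t=21: dAAddAdAAdAAddAdAddAd
t=22: AAddAAdAddAddAAdAdAAd
t=23: AddAAddAdAAdAAddAdAdd
t=24: AdAAddAAdAddAddAAdAdA
t=25: ddAddAAddAdAAdAAddAdA
t=26: dAAdAAddAAdAddAddAAdA
t=27: dAddAddAAddAdAAdAAddA
t=28: dAdAAdAAddAAdAddAddAA
t=29: dAdAddAddAAddAdAAdAAd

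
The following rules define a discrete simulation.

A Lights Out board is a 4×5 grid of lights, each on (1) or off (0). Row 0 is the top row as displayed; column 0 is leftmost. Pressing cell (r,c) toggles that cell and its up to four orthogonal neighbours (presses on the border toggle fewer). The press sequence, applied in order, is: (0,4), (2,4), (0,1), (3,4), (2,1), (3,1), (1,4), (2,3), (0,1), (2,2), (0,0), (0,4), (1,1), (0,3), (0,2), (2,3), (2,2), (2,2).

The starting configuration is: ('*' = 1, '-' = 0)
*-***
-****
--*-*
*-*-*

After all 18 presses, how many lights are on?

gen 0: *-***
-****
--*-*
*-*-*
gen 1: *-*--
-***-
--*-*
*-*-*
gen 2: *-*--
-****
--**-
*-*--
gen 3: -*---
--***
--**-
*-*--
gen 4: -*---
--***
--***
*-***
gen 5: -*---
-****
**-**
*****
gen 6: -*---
-****
*--**
---**
gen 7: -*--*
-**--
*--*-
---**
gen 8: -*--*
-***-
*-*-*
----*
gen 9: *-*-*
--**-
*-*-*
----*
gen 10: *-*-*
---*-
**-**
--*-*
gen 11: -**-*
*--*-
**-**
--*-*
gen 12: -***-
*--**
**-**
--*-*
gen 13: --**-
-****
*--**
--*-*
gen 14: ----*
-**-*
*--**
--*-*
gen 15: -****
-*--*
*--**
--*-*
gen 16: -****
-*-**
*-*--
--***
gen 17: -****
-****
**-*-
---**
gen 18: -****
-*-**
*-*--
--***

12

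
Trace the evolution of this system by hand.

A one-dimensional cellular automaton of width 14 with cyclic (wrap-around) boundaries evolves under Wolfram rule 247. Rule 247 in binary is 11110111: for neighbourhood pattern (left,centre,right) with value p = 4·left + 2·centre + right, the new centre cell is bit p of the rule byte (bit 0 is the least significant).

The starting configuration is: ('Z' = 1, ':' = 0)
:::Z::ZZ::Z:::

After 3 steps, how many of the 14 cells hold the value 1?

step 0: :::Z::ZZ::Z:::
step 1: ZZZZZZ:ZZZZZZZ
step 2: ZZZZZZZ:ZZZZZZ
step 3: ZZZZZZZZ:ZZZZZ

13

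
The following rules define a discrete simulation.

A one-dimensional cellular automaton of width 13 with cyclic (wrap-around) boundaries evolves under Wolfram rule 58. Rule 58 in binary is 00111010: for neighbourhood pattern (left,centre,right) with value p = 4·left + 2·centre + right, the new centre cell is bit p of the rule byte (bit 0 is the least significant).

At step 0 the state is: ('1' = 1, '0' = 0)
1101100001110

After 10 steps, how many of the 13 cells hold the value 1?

gen 0: 1101100001110
gen 1: 1011010011001
gen 2: 0110101110111
gen 3: 1101011001100
gen 4: 1010110111011
gen 5: 0101101100110
gen 6: 1011011011101
gen 7: 0110110110011
gen 8: 1101101101110
gen 9: 1011011011001
gen 10: 0110110110111

9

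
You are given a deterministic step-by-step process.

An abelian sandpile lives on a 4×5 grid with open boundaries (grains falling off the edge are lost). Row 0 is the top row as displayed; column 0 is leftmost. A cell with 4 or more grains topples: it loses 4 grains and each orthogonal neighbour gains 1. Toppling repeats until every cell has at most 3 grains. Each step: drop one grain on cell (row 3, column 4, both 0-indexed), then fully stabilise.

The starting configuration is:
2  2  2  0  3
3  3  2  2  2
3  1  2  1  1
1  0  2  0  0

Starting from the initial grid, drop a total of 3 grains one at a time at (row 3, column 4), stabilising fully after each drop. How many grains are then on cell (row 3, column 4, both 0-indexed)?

3

k=0  2  2  2  0  3
3  3  2  2  2
3  1  2  1  1
1  0  2  0  0
k=1  2  2  2  0  3
3  3  2  2  2
3  1  2  1  1
1  0  2  0  1
k=2  2  2  2  0  3
3  3  2  2  2
3  1  2  1  1
1  0  2  0  2
k=3  2  2  2  0  3
3  3  2  2  2
3  1  2  1  1
1  0  2  0  3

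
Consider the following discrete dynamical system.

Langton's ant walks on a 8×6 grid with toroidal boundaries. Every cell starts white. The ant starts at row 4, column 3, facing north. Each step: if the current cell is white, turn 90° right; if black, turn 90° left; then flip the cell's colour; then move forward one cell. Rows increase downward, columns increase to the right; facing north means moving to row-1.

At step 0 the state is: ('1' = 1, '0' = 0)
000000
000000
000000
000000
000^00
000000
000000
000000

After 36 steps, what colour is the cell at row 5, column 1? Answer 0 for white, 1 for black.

0

0) 000000
000000
000000
000000
000^00
000000
000000
000000
1) 000000
000000
000000
000000
0001>0
000000
000000
000000
2) 000000
000000
000000
000000
000110
0000v0
000000
000000
3) 000000
000000
000000
000000
000110
000<10
000000
000000
4) 000000
000000
000000
000000
000^10
000110
000000
000000
5) 000000
000000
000000
000000
00<010
000110
000000
000000
6) 000000
000000
000000
00^000
001010
000110
000000
000000
7) 000000
000000
000000
001>00
001010
000110
000000
000000
8) 000000
000000
000000
001100
001v10
000110
000000
000000
9) 000000
000000
000000
001100
00<110
000110
000000
000000
10) 000000
000000
000000
001100
000110
00v110
000000
000000
11) 000000
000000
000000
001100
000110
0<1110
000000
000000
12) 000000
000000
000000
001100
0^0110
011110
000000
000000
13) 000000
000000
000000
001100
01>110
011110
000000
000000
14) 000000
000000
000000
001100
011110
01v110
000000
000000
15) 000000
000000
000000
001100
011110
010>10
000000
000000
16) 000000
000000
000000
001100
011^10
010010
000000
000000
17) 000000
000000
000000
001100
01<010
010010
000000
000000
18) 000000
000000
000000
001100
010010
01v010
000000
000000
19) 000000
000000
000000
001100
010010
0<1010
000000
000000
20) 000000
000000
000000
001100
010010
001010
0v0000
000000
21) 000000
000000
000000
001100
010010
001010
<10000
000000
22) 000000
000000
000000
001100
010010
^01010
110000
000000
23) 000000
000000
000000
001100
010010
1>1010
110000
000000
24) 000000
000000
000000
001100
010010
111010
1v0000
000000
25) 000000
000000
000000
001100
010010
111010
10>000
000000
26) 000000
000000
000000
001100
010010
111010
101000
00v000
27) 000000
000000
000000
001100
010010
111010
101000
0<1000
28) 000000
000000
000000
001100
010010
111010
1^1000
011000
29) 000000
000000
000000
001100
010010
111010
11>000
011000
30) 000000
000000
000000
001100
010010
11^010
110000
011000
31) 000000
000000
000000
001100
010010
1<0010
110000
011000
32) 000000
000000
000000
001100
010010
100010
1v0000
011000
33) 000000
000000
000000
001100
010010
100010
10>000
011000
34) 000000
000000
000000
001100
010010
100010
101000
01v000
35) 000000
000000
000000
001100
010010
100010
101000
010>00
36) 000v00
000000
000000
001100
010010
100010
101000
010100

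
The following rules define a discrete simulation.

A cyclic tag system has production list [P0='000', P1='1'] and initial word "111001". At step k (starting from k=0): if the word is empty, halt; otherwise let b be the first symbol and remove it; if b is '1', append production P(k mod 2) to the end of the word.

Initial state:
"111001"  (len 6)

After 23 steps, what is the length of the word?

1

k=0  "111001"  (len 6)
k=1  "11001000"  (len 8)
k=2  "10010001"  (len 8)
k=3  "0010001000"  (len 10)
k=4  "010001000"  (len 9)
k=5  "10001000"  (len 8)
k=6  "00010001"  (len 8)
k=7  "0010001"  (len 7)
k=8  "010001"  (len 6)
k=9  "10001"  (len 5)
k=10  "00011"  (len 5)
k=11  "0011"  (len 4)
k=12  "011"  (len 3)
k=13  "11"  (len 2)
k=14  "11"  (len 2)
k=15  "1000"  (len 4)
k=16  "0001"  (len 4)
k=17  "001"  (len 3)
k=18  "01"  (len 2)
k=19  "1"  (len 1)
k=20  "1"  (len 1)
k=21  "000"  (len 3)
k=22  "00"  (len 2)
k=23  "0"  (len 1)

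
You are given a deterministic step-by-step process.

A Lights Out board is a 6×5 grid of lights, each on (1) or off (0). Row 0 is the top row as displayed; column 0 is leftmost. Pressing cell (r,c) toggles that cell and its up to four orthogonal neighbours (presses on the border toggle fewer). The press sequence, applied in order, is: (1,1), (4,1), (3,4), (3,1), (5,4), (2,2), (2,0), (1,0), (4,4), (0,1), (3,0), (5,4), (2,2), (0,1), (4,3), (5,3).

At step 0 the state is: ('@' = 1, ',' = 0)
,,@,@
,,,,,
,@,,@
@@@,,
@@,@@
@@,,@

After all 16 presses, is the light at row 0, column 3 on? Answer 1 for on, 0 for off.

step 0: ,,@,@
,,,,,
,@,,@
@@@,,
@@,@@
@@,,@
step 1: ,@@,@
@@@,,
,,,,@
@@@,,
@@,@@
@@,,@
step 2: ,@@,@
@@@,,
,,,,@
@,@,,
,,@@@
@,,,@
step 3: ,@@,@
@@@,,
,,,,,
@,@@@
,,@@,
@,,,@
step 4: ,@@,@
@@@,,
,@,,,
,@,@@
,@@@,
@,,,@
step 5: ,@@,@
@@@,,
,@,,,
,@,@@
,@@@@
@,,@,
step 6: ,@@,@
@@,,,
,,@@,
,@@@@
,@@@@
@,,@,
step 7: ,@@,@
,@,,,
@@@@,
@@@@@
,@@@@
@,,@,
step 8: @@@,@
@,,,,
,@@@,
@@@@@
,@@@@
@,,@,
step 9: @@@,@
@,,,,
,@@@,
@@@@,
,@@,,
@,,@@
step 10: ,,,,@
@@,,,
,@@@,
@@@@,
,@@,,
@,,@@
step 11: ,,,,@
@@,,,
@@@@,
,,@@,
@@@,,
@,,@@
step 12: ,,,,@
@@,,,
@@@@,
,,@@,
@@@,@
@,,,,
step 13: ,,,,@
@@@,,
@,,,,
,,,@,
@@@,@
@,,,,
step 14: @@@,@
@,@,,
@,,,,
,,,@,
@@@,@
@,,,,
step 15: @@@,@
@,@,,
@,,,,
,,,,,
@@,@,
@,,@,
step 16: @@@,@
@,@,,
@,,,,
,,,,,
@@,,,
@,@,@

0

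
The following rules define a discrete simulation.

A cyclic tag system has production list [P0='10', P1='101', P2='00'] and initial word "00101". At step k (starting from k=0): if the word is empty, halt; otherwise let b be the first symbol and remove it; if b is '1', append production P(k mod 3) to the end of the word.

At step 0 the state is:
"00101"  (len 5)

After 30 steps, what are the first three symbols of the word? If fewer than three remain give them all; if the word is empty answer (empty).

0) "00101"  (len 5)
1) "0101"  (len 4)
2) "101"  (len 3)
3) "0100"  (len 4)
4) "100"  (len 3)
5) "00101"  (len 5)
6) "0101"  (len 4)
7) "101"  (len 3)
8) "01101"  (len 5)
9) "1101"  (len 4)
10) "10110"  (len 5)
11) "0110101"  (len 7)
12) "110101"  (len 6)
13) "1010110"  (len 7)
14) "010110101"  (len 9)
15) "10110101"  (len 8)
16) "011010110"  (len 9)
17) "11010110"  (len 8)
18) "101011000"  (len 9)
19) "0101100010"  (len 10)
20) "101100010"  (len 9)
21) "0110001000"  (len 10)
22) "110001000"  (len 9)
23) "10001000101"  (len 11)
24) "000100010100"  (len 12)
25) "00100010100"  (len 11)
26) "0100010100"  (len 10)
27) "100010100"  (len 9)
28) "0001010010"  (len 10)
29) "001010010"  (len 9)
30) "01010010"  (len 8)

010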